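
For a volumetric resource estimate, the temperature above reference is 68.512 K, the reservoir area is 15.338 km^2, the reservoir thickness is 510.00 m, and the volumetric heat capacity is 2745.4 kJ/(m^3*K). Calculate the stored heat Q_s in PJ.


Step 1: Vr = A*1e6*hr = 15.338*1e6*510.0 = 7.822380e+09 m^3
Step 2: Q_s = Vr*rhoc*dT/1e12 = 7.822380e+09*2745.4*68.512/1e12 = 1471.3 PJ
Q_s = 1471.3 PJ


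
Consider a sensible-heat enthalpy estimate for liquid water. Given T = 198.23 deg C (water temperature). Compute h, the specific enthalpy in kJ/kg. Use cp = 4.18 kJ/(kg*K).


h = cp * T
h = 4.18 * 198.23
h = 828.60 kJ/kg


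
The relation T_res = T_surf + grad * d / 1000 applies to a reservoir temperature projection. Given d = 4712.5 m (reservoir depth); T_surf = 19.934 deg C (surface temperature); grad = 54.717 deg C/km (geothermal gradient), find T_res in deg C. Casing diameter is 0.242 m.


T_res = T_surf + grad * d / 1000
T_res = 19.934 + 54.717 * 4712.5 / 1000
T_res = 277.79 deg C


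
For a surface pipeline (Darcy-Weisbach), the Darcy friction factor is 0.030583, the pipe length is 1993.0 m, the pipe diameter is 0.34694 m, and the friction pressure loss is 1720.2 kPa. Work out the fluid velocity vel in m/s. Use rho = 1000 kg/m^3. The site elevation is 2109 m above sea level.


vel = sqrt(dP*1000*2*D / (f*L*rho))
vel = sqrt(1720.2*1000*2*0.34694 / (0.030583*1993.0*1000))
vel = 4.4253 m/s


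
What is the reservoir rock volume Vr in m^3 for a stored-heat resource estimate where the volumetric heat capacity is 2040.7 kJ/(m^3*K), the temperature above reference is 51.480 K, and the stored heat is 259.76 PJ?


Vr = Q_s * 1e12 / (rhoc * dT)
Vr = 259.76 * 1e12 / (2040.7 * 51.480)
Vr = 2.4726e+09 m^3


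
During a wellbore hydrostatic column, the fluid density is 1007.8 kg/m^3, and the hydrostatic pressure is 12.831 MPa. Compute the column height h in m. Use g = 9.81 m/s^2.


h = P * 1e6 / (g * rho)
h = 12.831 * 1e6 / (9.81 * 1007.8)
h = 1297.8 m


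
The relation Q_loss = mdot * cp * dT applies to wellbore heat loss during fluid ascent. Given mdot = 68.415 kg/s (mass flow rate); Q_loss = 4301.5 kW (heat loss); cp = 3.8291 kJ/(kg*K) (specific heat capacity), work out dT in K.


dT = Q_loss / (mdot * cp)
dT = 4301.5 / (68.415 * 3.8291)
dT = 16.420 K


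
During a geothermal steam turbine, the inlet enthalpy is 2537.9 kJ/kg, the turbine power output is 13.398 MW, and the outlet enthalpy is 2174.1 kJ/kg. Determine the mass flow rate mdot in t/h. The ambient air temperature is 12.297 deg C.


mdot = P * 1000 / (h_in - h_out)
mdot = 13.398 * 1000 / (2537.9 - 2174.1)
mdot = 36.82793 kg/s
Convert: 36.82793 kg/s * 3.6 = 132.58 t/h
mdot = 132.58 t/h


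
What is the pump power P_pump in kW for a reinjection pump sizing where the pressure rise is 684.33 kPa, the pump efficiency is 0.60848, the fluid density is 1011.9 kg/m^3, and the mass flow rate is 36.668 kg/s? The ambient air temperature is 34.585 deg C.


P_pump = mdot * dP / (rho * eta)
P_pump = 36.668 * 684.33 / (1011.9 * 0.60848)
P_pump = 40.754 kW


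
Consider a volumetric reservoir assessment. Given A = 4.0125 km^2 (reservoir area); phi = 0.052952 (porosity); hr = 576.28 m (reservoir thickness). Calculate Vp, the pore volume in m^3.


Vp = A * 1e6 * hr * phi
Vp = 4.0125 * 1e6 * 576.28 * 0.052952
Vp = 1.2244e+08 m^3


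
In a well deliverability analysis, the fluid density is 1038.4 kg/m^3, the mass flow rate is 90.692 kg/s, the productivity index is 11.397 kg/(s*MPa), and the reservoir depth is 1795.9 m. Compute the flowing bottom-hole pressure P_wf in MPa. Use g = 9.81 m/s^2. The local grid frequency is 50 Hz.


Step 1: P_i = rho*g*h/1e6 = 1038.4*9.81*1795.9/1e6 = 18.29430 MPa
Step 2: P_wf = P_i - mdot/PI = 18.29430 - 90.692/11.397 = 10.337 MPa
P_wf = 10.337 MPa


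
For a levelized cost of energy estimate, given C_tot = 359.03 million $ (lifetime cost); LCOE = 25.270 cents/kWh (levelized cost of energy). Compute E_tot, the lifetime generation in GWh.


E_tot = C_tot / LCOE * 100
E_tot = 359.03 / 25.270 * 100
E_tot = 1420.8 GWh


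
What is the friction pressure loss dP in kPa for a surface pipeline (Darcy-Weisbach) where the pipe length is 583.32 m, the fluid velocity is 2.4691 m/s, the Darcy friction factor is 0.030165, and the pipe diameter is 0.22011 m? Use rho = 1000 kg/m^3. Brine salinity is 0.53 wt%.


dP = f * (L/D) * (rho*vel^2/2) / 1000
dP = 0.030165 * (583.32/0.22011) * (1000*2.4691^2/2) / 1000
dP = 243.68 kPa


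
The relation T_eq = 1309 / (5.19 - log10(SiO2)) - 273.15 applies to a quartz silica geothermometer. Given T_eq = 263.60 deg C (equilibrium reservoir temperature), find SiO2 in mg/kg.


SiO2 = 10^(5.19 - 1309/(T_eq + 273.15))
SiO2 = 10^(5.19 - 1309/(263.60 + 273.15))
SiO2 = 563.96 mg/kg


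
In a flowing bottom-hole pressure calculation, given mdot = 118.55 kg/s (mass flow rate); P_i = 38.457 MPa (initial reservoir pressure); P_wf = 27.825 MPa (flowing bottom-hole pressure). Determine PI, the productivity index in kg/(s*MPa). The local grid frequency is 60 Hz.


PI = mdot / (P_i - P_wf)
PI = 118.55 / (38.457 - 27.825)
PI = 11.150 kg/(s*MPa)


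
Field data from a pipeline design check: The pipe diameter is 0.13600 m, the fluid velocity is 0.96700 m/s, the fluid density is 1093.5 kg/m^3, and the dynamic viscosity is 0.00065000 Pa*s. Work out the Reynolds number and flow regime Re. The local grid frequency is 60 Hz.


Step 1: Re = rho*vel*D/mu = 1093.5*0.967*0.136/0.00065 = 2.2124e+05
Step 2: Re = 2.2124e+05 > 4000, so flow is turbulent.
Re = 2.2124e+05 (turbulent)


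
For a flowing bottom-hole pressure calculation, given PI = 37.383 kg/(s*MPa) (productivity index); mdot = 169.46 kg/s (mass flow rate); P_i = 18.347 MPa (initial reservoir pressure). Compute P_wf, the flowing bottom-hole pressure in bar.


P_wf = P_i - mdot / PI
P_wf = 18.347 - 169.46 / 37.383
P_wf = 13.81392 MPa
Convert: 13.81392 MPa * 10.0 = 138.14 bar
P_wf = 138.14 bar


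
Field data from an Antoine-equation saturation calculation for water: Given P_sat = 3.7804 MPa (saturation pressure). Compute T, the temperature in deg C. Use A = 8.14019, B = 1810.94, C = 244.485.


T = B / (A - log10(P_sat * 760 / 0.101325)) - C
T = 1810.94 / (8.14019 - log10(3.7804 * 760 / 0.101325)) - 244.485
T = 246.61 deg C


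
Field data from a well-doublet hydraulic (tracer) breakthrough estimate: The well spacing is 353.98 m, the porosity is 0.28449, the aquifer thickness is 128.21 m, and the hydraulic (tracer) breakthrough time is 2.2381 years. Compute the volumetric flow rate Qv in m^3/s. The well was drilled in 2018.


Qv = pi*hr*phi*L^2 / (3*t_bt*365.25*86400)
Qv = pi*128.21*0.28449*353.98^2 / (3*2.2381*365.25*86400)
Qv = 0.067763 m^3/s


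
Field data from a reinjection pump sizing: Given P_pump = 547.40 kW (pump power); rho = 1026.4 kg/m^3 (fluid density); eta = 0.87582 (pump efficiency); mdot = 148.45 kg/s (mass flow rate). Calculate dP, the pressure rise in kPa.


dP = P_pump * rho * eta / mdot
dP = 547.40 * 1026.4 * 0.87582 / 148.45
dP = 3314.8 kPa


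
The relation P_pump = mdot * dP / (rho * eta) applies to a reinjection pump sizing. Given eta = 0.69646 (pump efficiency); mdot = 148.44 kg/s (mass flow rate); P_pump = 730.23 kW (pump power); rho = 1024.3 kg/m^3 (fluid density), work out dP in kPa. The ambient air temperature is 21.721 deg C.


dP = P_pump * rho * eta / mdot
dP = 730.23 * 1024.3 * 0.69646 / 148.44
dP = 3509.4 kPa


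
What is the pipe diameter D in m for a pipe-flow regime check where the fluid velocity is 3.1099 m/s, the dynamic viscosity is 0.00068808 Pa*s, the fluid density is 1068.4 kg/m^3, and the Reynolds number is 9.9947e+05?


D = Re * mu / (rho * vel)
D = 9.9947e+05 * 0.00068808 / (1068.4 * 3.1099)
D = 0.20698 m


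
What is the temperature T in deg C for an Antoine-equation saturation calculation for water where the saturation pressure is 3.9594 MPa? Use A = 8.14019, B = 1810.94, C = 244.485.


T = B / (A - log10(P_sat * 760 / 0.101325)) - C
T = 1810.94 / (8.14019 - log10(3.9594 * 760 / 0.101325)) - 244.485
T = 249.30 deg C


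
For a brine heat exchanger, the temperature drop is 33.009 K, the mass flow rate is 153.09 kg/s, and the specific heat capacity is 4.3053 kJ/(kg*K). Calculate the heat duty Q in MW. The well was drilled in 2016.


Q = mdot * cp * dT / 1000
Q = 153.09 * 4.3053 * 33.009 / 1000
Q = 21.756 MW


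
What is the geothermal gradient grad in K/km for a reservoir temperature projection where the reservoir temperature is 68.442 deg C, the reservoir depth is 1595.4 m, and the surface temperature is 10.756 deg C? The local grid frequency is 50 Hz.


grad = (T_res - T_surf) / d * 1000
grad = (68.442 - 10.756) / 1595.4 * 1000
grad = 36.15770 deg C/km
Convert: 36.15770 deg C/km * 1.0 = 36.158 K/km
grad = 36.158 K/km


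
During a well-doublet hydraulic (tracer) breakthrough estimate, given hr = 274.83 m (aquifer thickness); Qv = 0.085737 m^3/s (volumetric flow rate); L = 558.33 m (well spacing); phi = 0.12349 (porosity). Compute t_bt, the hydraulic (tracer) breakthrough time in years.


t_bt = pi * hr * phi * L^2 / (3 * Qv) / (365.25*86400)
t_bt = pi * 274.83 * 0.12349 * 558.33^2 / (3 * 0.085737) / (365.25*86400)
t_bt = 4.0948 years


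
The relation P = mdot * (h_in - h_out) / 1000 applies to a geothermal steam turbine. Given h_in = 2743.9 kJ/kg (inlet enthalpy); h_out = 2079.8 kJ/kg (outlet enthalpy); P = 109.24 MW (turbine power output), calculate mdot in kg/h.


mdot = P * 1000 / (h_in - h_out)
mdot = 109.24 * 1000 / (2743.9 - 2079.8)
mdot = 164.4933 kg/s
Convert: 164.4933 kg/s * 3600.0 = 5.9218e+05 kg/h
mdot = 5.9218e+05 kg/h


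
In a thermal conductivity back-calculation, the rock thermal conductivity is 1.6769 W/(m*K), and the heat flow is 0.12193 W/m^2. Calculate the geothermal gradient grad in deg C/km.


grad = q / k * 1000
grad = 0.12193 / 1.6769 * 1000
grad = 72.712 deg C/km


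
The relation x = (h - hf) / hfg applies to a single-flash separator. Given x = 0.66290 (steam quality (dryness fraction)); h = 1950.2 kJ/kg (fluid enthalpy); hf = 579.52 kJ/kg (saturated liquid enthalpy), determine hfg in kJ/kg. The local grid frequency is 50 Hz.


hfg = (h - hf) / x
hfg = (1950.2 - 579.52) / 0.66290
hfg = 2067.7 kJ/kg


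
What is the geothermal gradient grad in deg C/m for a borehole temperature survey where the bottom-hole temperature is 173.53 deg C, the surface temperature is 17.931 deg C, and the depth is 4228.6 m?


grad = (T_d - T_surf) / d * 1000
grad = (173.53 - 17.931) / 4228.6 * 1000
grad = 36.79681 deg C/km
Convert: 36.79681 deg C/km * 0.001 = 0.036797 deg C/m
grad = 0.036797 deg C/m


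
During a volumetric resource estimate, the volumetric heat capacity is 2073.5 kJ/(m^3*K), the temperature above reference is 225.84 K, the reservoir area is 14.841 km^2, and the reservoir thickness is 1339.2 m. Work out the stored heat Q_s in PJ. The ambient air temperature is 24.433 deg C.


Step 1: Vr = A*1e6*hr = 14.841*1e6*1339.2 = 1.987507e+10 m^3
Step 2: Q_s = Vr*rhoc*dT/1e12 = 1.987507e+10*2073.5*225.84/1e12 = 9307.1 PJ
Q_s = 9307.1 PJ


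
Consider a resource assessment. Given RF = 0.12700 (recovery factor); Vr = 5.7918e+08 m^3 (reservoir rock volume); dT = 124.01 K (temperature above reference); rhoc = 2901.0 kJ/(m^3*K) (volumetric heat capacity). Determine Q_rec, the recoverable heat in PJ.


Step 1: Q_s = Vr*rhoc*dT/1e12 = 5.7918e+08*2901.0*124.01/1e12 = 208.3617 PJ
Step 2: Q_rec = Q_s * RF = 208.3617 * 0.127 = 26.462 PJ
Q_rec = 26.462 PJ


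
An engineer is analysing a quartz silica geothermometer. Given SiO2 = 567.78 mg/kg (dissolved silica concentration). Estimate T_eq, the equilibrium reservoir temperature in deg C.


T_eq = 1309 / (5.19 - log10(SiO2)) - 273.15
T_eq = 1309 / (5.19 - log10(567.78)) - 273.15
T_eq = 264.25 deg C


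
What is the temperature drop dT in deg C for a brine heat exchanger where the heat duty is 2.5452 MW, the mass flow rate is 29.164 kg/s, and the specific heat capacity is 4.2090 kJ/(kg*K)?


dT = Q * 1000 / (mdot * cp)
dT = 2.5452 * 1000 / (29.164 * 4.2090)
dT = 20.73461 K
Convert (temperature difference, 1 K = 1 deg C): 20.73461 K = 20.73461 deg C
dT = 20.735 deg C


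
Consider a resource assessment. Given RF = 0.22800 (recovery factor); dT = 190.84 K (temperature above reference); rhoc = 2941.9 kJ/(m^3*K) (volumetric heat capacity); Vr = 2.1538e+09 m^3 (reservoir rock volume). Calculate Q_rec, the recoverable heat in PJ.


Step 1: Q_s = Vr*rhoc*dT/1e12 = 2.1538e+09*2941.9*190.84/1e12 = 1209.213 PJ
Step 2: Q_rec = Q_s * RF = 1209.213 * 0.228 = 275.70 PJ
Q_rec = 275.70 PJ


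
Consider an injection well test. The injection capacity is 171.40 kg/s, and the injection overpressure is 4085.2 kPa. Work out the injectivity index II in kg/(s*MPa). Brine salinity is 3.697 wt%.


II = mdot * 1000 / dP
II = 171.40 * 1000 / 4085.2
II = 41.956 kg/(s*MPa)


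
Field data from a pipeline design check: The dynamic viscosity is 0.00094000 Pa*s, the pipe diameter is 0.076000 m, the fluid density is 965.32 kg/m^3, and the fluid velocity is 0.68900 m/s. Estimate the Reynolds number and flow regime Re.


Step 1: Re = rho*vel*D/mu = 965.32*0.689*0.076/0.00094 = 53774
Step 2: Re = 53774 > 4000, so flow is turbulent.
Re = 53774 (turbulent)


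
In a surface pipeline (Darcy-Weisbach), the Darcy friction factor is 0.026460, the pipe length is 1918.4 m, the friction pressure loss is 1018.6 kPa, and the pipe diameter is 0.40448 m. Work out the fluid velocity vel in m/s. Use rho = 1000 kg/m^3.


vel = sqrt(dP*1000*2*D / (f*L*rho))
vel = sqrt(1018.6*1000*2*0.40448 / (0.026460*1918.4*1000))
vel = 4.0290 m/s


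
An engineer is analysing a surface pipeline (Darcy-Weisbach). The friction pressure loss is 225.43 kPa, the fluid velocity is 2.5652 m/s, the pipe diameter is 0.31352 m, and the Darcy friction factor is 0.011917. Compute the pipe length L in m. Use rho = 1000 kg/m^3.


L = dP*1000*D / (f*rho*vel^2/2)
L = 225.43*1000*0.31352 / (0.011917*1000*2.5652^2/2)
L = 1802.6 m


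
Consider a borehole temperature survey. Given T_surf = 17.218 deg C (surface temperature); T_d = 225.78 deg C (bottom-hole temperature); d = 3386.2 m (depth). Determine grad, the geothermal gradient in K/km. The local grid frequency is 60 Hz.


grad = (T_d - T_surf) / d * 1000
grad = (225.78 - 17.218) / 3386.2 * 1000
grad = 61.59175 deg C/km
Convert: 61.59175 deg C/km * 1.0 = 61.592 K/km
grad = 61.592 K/km


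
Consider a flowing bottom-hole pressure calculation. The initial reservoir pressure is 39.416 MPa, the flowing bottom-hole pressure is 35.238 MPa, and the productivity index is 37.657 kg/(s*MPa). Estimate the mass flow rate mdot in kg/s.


mdot = (P_i - P_wf) * PI
mdot = (39.416 - 35.238) * 37.657
mdot = 157.33 kg/s


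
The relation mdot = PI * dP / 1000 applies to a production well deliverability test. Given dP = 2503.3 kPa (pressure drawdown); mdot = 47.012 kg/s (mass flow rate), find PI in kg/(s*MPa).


PI = mdot * 1000 / dP
PI = 47.012 * 1000 / 2503.3
PI = 18.780 kg/(s*MPa)


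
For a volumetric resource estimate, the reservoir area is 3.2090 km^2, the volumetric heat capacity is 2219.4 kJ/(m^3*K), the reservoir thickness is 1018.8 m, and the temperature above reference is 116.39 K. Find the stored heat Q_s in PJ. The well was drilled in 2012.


Step 1: Vr = A*1e6*hr = 3.209*1e6*1018.8 = 3.269329e+09 m^3
Step 2: Q_s = Vr*rhoc*dT/1e12 = 3.269329e+09*2219.4*116.39/1e12 = 844.52 PJ
Q_s = 844.52 PJ


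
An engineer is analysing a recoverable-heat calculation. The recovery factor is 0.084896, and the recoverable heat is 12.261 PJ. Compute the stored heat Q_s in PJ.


Q_s = Q_rec / RF
Q_s = 12.261 / 0.084896
Q_s = 144.42 PJ


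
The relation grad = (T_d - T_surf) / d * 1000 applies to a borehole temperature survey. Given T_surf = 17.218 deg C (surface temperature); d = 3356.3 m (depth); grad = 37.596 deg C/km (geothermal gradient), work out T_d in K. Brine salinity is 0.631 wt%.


T_d = T_surf + grad * d / 1000
T_d = 17.218 + 37.596 * 3356.3 / 1000
T_d = 143.4015 deg C
Convert to K: 143.4015 + 273.15 = 416.55 K
T_d = 416.55 K


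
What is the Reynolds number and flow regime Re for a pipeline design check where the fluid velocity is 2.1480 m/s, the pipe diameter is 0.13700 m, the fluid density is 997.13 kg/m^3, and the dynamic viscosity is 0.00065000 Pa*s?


Step 1: Re = rho*vel*D/mu = 997.13*2.148*0.137/0.00065 = 4.5143e+05
Step 2: Re = 4.5143e+05 > 4000, so flow is turbulent.
Re = 4.5143e+05 (turbulent)


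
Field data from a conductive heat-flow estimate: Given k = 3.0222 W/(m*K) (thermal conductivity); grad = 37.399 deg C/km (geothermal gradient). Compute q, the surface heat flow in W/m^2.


q = k * grad / 1000
q = 3.0222 * 37.399 / 1000
q = 0.11303 W/m^2


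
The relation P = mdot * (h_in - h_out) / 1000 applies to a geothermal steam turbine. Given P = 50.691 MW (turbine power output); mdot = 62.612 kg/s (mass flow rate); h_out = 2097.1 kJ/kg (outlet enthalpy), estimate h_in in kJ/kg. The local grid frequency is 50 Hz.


h_in = h_out + P * 1000 / mdot
h_in = 2097.1 + 50.691 * 1000 / 62.612
h_in = 2906.7 kJ/kg


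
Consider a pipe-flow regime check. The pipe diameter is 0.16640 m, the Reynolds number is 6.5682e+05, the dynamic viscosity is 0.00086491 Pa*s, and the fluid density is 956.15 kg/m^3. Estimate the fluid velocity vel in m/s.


vel = Re * mu / (rho * D)
vel = 6.5682e+05 * 0.00086491 / (956.15 * 0.16640)
vel = 3.5706 m/s


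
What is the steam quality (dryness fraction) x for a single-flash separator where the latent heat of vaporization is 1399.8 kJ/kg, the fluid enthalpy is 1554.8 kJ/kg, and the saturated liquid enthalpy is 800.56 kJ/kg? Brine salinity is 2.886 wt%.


x = (h - hf) / hfg
x = (1554.8 - 800.56) / 1399.8
x = 0.53882


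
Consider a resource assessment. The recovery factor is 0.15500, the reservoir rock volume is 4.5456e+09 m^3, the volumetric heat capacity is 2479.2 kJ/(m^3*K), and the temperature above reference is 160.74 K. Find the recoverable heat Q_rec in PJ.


Step 1: Q_s = Vr*rhoc*dT/1e12 = 4.5456e+09*2479.2*160.74/1e12 = 1811.452 PJ
Step 2: Q_rec = Q_s * RF = 1811.452 * 0.155 = 280.78 PJ
Q_rec = 280.78 PJ


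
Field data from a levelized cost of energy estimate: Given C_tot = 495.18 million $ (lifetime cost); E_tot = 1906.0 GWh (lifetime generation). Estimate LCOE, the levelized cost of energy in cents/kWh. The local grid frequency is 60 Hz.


LCOE = C_tot / E_tot * 100
LCOE = 495.18 / 1906.0 * 100
LCOE = 25.980 cents/kWh


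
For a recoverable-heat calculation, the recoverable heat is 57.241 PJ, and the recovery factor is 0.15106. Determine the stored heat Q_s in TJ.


Q_s = Q_rec / RF
Q_s = 57.241 / 0.15106
Q_s = 378.9289 PJ
Convert: 378.9289 PJ * 1000.0 = 3.7893e+05 TJ
Q_s = 3.7893e+05 TJ


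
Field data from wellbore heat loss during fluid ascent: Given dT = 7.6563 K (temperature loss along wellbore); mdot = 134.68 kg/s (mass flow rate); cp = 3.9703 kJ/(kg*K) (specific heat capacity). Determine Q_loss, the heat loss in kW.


Q_loss = mdot * cp * dT
Q_loss = 134.68 * 3.9703 * 7.6563
Q_loss = 4094.0 kW


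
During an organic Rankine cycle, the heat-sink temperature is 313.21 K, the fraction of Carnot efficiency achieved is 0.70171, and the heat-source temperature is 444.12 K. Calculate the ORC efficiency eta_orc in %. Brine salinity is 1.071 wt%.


eta_orc = (1 - Tc/Th) * f * 100
eta_orc = (1 - 313.21/444.12) * 0.70171 * 100
eta_orc = 20.684 %


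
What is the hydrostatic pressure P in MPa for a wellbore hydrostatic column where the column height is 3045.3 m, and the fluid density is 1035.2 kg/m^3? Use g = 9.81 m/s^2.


P = rho * g * h / 1e6
P = 1035.2 * 9.81 * 3045.3 / 1e6
P = 30.926 MPa


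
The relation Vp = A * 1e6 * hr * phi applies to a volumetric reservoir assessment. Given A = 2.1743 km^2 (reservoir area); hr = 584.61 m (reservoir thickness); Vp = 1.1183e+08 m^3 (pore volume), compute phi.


phi = Vp / (A * 1e6 * hr)
phi = 1.1183e+08 / (2.1743 * 1e6 * 584.61)
phi = 0.087978


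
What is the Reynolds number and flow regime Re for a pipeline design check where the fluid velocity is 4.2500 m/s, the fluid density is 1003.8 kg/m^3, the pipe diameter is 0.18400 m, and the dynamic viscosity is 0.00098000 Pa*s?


Step 1: Re = rho*vel*D/mu = 1003.8*4.25*0.184/0.00098 = 8.0099e+05
Step 2: Re = 8.0099e+05 > 4000, so flow is turbulent.
Re = 8.0099e+05 (turbulent)


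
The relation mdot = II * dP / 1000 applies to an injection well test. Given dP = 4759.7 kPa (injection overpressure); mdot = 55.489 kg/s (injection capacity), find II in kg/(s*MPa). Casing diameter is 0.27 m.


II = mdot * 1000 / dP
II = 55.489 * 1000 / 4759.7
II = 11.658 kg/(s*MPa)


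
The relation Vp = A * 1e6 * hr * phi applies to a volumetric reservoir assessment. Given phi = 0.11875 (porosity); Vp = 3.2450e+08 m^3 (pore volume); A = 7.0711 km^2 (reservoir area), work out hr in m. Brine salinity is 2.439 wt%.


hr = Vp / (A * 1e6 * phi)
hr = 3.2450e+08 / (7.0711 * 1e6 * 0.11875)
hr = 386.45 m


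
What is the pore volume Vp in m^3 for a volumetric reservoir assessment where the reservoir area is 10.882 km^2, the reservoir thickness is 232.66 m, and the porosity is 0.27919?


Vp = A * 1e6 * hr * phi
Vp = 10.882 * 1e6 * 232.66 * 0.27919
Vp = 7.0685e+08 m^3


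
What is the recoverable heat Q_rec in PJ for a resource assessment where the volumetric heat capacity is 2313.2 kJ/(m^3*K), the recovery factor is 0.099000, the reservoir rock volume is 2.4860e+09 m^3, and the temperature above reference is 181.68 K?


Step 1: Q_s = Vr*rhoc*dT/1e12 = 2.4860e+09*2313.2*181.68/1e12 = 1044.772 PJ
Step 2: Q_rec = Q_s * RF = 1044.772 * 0.099 = 103.43 PJ
Q_rec = 103.43 PJ


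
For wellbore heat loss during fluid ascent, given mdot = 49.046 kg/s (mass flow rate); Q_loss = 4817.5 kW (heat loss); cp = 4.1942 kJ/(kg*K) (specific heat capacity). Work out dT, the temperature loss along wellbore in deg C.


dT = Q_loss / (mdot * cp)
dT = 4817.5 / (49.046 * 4.1942)
dT = 23.41903 K
Convert (temperature difference, 1 K = 1 deg C): 23.41903 K = 23.41903 deg C
dT = 23.419 deg C


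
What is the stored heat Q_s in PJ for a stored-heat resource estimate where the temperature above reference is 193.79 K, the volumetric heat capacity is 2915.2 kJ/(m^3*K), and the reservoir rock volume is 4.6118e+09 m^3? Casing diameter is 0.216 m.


Q_s = Vr * rhoc * dT / 1e12
Q_s = 4.6118e+09 * 2915.2 * 193.79 / 1e12
Q_s = 2605.4 PJ


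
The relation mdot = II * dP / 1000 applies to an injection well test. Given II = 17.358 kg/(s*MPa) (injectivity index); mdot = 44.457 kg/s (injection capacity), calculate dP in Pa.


dP = mdot * 1000 / II
dP = 44.457 * 1000 / 17.358
dP = 2561.182 kPa
Convert: 2561.182 kPa * 1000.0 = 2.5612e+06 Pa
dP = 2.5612e+06 Pa


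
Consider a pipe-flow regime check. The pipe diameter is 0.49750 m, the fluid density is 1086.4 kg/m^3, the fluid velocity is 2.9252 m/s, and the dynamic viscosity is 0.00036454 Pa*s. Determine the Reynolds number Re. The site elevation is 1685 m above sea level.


Re = rho * vel * D / mu
Re = 1086.4 * 2.9252 * 0.49750 / 0.00036454
Re = 4.3370e+06


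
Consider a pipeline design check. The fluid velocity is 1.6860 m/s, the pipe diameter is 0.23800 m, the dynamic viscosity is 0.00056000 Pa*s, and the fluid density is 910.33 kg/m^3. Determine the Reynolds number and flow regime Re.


Step 1: Re = rho*vel*D/mu = 910.33*1.686*0.238/0.00056 = 6.5230e+05
Step 2: Re = 6.5230e+05 > 4000, so flow is turbulent.
Re = 6.5230e+05 (turbulent)


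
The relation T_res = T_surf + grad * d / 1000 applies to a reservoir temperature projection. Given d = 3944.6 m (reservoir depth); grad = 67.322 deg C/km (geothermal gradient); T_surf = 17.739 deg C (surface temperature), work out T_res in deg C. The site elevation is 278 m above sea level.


T_res = T_surf + grad * d / 1000
T_res = 17.739 + 67.322 * 3944.6 / 1000
T_res = 283.30 deg C


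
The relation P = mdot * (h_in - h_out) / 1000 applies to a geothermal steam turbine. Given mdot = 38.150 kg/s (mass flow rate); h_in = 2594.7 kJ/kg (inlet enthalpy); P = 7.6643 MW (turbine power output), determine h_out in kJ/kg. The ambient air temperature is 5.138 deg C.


h_out = h_in - P * 1000 / mdot
h_out = 2594.7 - 7.6643 * 1000 / 38.150
h_out = 2393.8 kJ/kg


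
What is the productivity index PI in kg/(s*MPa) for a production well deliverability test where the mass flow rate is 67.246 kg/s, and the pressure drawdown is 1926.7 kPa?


PI = mdot * 1000 / dP
PI = 67.246 * 1000 / 1926.7
PI = 34.902 kg/(s*MPa)


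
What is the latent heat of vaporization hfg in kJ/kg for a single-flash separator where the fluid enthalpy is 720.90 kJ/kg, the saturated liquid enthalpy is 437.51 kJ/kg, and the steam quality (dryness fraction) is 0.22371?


hfg = (h - hf) / x
hfg = (720.90 - 437.51) / 0.22371
hfg = 1266.8 kJ/kg


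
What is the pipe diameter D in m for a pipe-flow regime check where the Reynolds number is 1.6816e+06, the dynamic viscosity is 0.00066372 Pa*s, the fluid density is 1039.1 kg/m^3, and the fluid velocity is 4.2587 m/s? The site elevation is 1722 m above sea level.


D = Re * mu / (rho * vel)
D = 1.6816e+06 * 0.00066372 / (1039.1 * 4.2587)
D = 0.25222 m


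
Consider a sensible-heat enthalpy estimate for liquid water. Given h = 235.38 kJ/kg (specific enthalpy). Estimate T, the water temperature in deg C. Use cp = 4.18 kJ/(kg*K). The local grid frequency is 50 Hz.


T = h / cp
T = 235.38 / 4.18
T = 56.311 deg C


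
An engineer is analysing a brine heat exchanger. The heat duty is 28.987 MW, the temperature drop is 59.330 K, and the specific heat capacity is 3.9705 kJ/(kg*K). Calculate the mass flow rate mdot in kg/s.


mdot = Q * 1000 / (cp * dT)
mdot = 28.987 * 1000 / (3.9705 * 59.330)
mdot = 123.05 kg/s


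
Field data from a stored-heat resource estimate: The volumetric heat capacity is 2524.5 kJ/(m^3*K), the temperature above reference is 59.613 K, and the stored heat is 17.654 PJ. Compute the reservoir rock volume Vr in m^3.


Vr = Q_s * 1e12 / (rhoc * dT)
Vr = 17.654 * 1e12 / (2524.5 * 59.613)
Vr = 1.1731e+08 m^3


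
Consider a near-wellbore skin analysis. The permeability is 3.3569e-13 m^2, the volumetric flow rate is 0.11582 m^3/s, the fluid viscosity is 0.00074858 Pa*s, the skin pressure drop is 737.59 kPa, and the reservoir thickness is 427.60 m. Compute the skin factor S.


S = dP_s * 1000 * 2*pi*k*hr / (q*mu)
S = 737.59 * 1000 * 2*pi*3.3569e-13*427.60 / (0.11582*0.00074858)
S = 7.6727


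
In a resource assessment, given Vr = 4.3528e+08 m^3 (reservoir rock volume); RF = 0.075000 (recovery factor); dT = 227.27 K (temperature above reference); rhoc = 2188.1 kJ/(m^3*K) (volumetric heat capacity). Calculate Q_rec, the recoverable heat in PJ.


Step 1: Q_s = Vr*rhoc*dT/1e12 = 4.3528e+08*2188.1*227.27/1e12 = 216.4602 PJ
Step 2: Q_rec = Q_s * RF = 216.4602 * 0.075 = 16.235 PJ
Q_rec = 16.235 PJ


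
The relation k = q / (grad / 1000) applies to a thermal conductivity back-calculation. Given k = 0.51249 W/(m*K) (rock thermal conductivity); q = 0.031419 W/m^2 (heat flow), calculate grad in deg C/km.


grad = q / k * 1000
grad = 0.031419 / 0.51249 * 1000
grad = 61.307 deg C/km


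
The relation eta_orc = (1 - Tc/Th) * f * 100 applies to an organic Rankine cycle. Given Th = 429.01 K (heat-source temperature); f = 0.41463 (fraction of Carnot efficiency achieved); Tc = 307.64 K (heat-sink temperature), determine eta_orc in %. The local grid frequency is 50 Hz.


eta_orc = (1 - Tc/Th) * f * 100
eta_orc = (1 - 307.64/429.01) * 0.41463 * 100
eta_orc = 11.730 %


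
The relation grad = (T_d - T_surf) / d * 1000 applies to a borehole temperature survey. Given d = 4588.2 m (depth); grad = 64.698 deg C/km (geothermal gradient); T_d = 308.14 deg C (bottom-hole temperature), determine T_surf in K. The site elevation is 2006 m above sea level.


T_surf = T_d - grad * d / 1000
T_surf = 308.14 - 64.698 * 4588.2 / 1000
T_surf = 11.29264 deg C
Convert to K: 11.29264 + 273.15 = 284.44 K
T_surf = 284.44 K


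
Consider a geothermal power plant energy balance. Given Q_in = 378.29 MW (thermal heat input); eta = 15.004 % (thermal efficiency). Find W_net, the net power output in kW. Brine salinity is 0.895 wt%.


W_net = eta / 100 * Q_in
W_net = 15.004 / 100 * 378.29
W_net = 56.75863 MW
Convert: 56.75863 MW * 1000.0 = 56759 kW
W_net = 56759 kW


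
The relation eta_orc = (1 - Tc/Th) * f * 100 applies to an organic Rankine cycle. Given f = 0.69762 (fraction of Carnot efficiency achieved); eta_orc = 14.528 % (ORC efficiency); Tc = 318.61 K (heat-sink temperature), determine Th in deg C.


Th = Tc / (1 - (eta_orc/100)/f)
Th = 318.61 / (1 - (14.528/100)/0.69762)
Th = 402.4128 K
Convert to deg C: 402.4128 - 273.15 = 129.26 deg C
Th = 129.26 deg C


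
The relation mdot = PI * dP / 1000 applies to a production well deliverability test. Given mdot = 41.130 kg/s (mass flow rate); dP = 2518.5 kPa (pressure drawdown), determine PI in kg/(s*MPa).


PI = mdot * 1000 / dP
PI = 41.130 * 1000 / 2518.5
PI = 16.331 kg/(s*MPa)


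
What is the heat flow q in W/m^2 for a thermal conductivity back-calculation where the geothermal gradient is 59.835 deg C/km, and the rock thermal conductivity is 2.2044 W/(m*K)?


q = k * grad / 1000
q = 2.2044 * 59.835 / 1000
q = 0.13190 W/m^2


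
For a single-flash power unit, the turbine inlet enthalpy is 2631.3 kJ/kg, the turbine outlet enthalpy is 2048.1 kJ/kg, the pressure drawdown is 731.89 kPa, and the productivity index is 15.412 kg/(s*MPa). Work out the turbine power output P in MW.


Step 1: mdot = PI * dP / 1000 = 15.412 * 731.89 / 1000 = 11.27989 kg/s
Step 2: P = mdot*(h_in - h_out)/1000 = 11.27989*(2631.3 - 2048.1)/1000 = 6.5784 MW
P = 6.5784 MW


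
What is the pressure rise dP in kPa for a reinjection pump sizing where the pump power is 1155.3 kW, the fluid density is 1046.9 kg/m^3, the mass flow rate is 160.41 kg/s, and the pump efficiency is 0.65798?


dP = P_pump * rho * eta / mdot
dP = 1155.3 * 1046.9 * 0.65798 / 160.41
dP = 4961.1 kPa


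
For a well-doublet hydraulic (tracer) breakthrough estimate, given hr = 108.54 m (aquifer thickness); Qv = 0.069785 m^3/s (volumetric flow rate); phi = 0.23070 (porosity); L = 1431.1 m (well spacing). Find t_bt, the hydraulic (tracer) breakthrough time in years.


t_bt = pi * hr * phi * L^2 / (3 * Qv) / (365.25*86400)
t_bt = pi * 108.54 * 0.23070 * 1431.1^2 / (3 * 0.069785) / (365.25*86400)
t_bt = 24.386 years


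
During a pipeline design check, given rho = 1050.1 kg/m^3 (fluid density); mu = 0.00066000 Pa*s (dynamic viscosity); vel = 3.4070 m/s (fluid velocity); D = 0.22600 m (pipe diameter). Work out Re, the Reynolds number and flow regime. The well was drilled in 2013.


Step 1: Re = rho*vel*D/mu = 1050.1*3.407*0.226/0.00066 = 1.2251e+06
Step 2: Re = 1.2251e+06 > 4000, so flow is turbulent.
Re = 1.2251e+06 (turbulent)


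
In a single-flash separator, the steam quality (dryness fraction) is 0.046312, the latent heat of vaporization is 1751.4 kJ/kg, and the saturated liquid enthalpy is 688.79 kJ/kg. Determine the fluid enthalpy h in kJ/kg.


h = hf + x * hfg
h = 688.79 + 0.046312 * 1751.4
h = 769.90 kJ/kg


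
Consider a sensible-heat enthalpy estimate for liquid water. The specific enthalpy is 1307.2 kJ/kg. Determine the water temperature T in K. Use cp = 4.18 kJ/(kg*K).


T = h / cp
T = 1307.2 / 4.18
T = 312.7273 deg C
Convert to K: 312.7273 + 273.15 = 585.88 K
T = 585.88 K


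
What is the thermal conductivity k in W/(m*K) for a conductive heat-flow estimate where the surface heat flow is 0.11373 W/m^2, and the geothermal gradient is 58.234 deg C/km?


k = q * 1000 / grad
k = 0.11373 * 1000 / 58.234
k = 1.9530 W/(m*K)


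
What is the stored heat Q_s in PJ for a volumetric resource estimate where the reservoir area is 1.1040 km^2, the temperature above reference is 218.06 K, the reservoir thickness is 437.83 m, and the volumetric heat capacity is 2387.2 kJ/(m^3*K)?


Step 1: Vr = A*1e6*hr = 1.104*1e6*437.83 = 4.833643e+08 m^3
Step 2: Q_s = Vr*rhoc*dT/1e12 = 4.833643e+08*2387.2*218.06/1e12 = 251.62 PJ
Q_s = 251.62 PJ


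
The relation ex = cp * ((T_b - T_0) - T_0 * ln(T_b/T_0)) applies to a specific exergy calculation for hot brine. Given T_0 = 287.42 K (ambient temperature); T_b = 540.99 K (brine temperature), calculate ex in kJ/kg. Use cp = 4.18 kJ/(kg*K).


ex = cp * ((T_b - T_0) - T_0 * ln(T_b/T_0))
ex = 4.18 * ((540.99 - 287.42) - 287.42 * ln(540.99/287.42))
ex = 300.08 kJ/kg


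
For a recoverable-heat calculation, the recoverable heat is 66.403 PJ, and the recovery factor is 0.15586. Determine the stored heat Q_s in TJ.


Q_s = Q_rec / RF
Q_s = 66.403 / 0.15586
Q_s = 426.0426 PJ
Convert: 426.0426 PJ * 1000.0 = 4.2604e+05 TJ
Q_s = 4.2604e+05 TJ


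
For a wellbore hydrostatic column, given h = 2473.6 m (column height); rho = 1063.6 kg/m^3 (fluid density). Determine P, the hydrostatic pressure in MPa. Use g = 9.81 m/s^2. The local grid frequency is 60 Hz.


P = rho * g * h / 1e6
P = 1063.6 * 9.81 * 2473.6 / 1e6
P = 25.809 MPa


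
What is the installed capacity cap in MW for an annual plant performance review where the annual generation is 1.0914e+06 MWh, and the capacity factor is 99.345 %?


cap = E_a / (CF/100 * 8760)
cap = 1.0914e+06 / (99.345/100 * 8760)
cap = 125.41 MW


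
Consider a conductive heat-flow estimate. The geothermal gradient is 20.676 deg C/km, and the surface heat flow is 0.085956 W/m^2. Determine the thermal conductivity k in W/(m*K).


k = q * 1000 / grad
k = 0.085956 * 1000 / 20.676
k = 4.1573 W/(m*K)


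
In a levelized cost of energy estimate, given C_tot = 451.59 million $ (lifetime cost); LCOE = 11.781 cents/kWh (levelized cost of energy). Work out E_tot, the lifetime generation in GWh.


E_tot = C_tot / LCOE * 100
E_tot = 451.59 / 11.781 * 100
E_tot = 3833.2 GWh


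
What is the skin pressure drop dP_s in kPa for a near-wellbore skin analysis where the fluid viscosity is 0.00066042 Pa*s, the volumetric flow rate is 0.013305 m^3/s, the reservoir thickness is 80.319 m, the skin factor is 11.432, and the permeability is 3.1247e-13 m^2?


dP_s = S * q * mu / (2*pi*k*hr) / 1000
dP_s = 11.432 * 0.013305 * 0.00066042 / (2*pi*3.1247e-13*80.319) / 1000
dP_s = 637.02 kPa


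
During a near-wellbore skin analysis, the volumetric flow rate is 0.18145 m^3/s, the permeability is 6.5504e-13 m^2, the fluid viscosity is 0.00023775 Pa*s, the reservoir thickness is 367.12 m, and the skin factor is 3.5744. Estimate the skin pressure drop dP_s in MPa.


dP_s = S * q * mu / (2*pi*k*hr) / 1000
dP_s = 3.5744 * 0.18145 * 0.00023775 / (2*pi*6.5504e-13*367.12) / 1000
dP_s = 102.0528 kPa
Convert: 102.0528 kPa * 0.001 = 0.10205 MPa
dP_s = 0.10205 MPa


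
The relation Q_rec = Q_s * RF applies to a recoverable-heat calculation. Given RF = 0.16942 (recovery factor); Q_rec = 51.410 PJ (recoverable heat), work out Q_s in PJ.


Q_s = Q_rec / RF
Q_s = 51.410 / 0.16942
Q_s = 303.45 PJ


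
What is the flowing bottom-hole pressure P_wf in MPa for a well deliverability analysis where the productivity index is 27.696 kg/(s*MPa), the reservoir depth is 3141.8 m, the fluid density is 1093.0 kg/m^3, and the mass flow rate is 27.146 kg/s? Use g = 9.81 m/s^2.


Step 1: P_i = rho*g*h/1e6 = 1093.0*9.81*3141.8/1e6 = 33.68742 MPa
Step 2: P_wf = P_i - mdot/PI = 33.68742 - 27.146/27.696 = 32.707 MPa
P_wf = 32.707 MPa


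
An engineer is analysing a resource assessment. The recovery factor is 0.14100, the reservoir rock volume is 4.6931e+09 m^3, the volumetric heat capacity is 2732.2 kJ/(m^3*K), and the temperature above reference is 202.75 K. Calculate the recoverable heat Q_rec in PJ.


Step 1: Q_s = Vr*rhoc*dT/1e12 = 4.6931e+09*2732.2*202.75/1e12 = 2599.759 PJ
Step 2: Q_rec = Q_s * RF = 2599.759 * 0.141 = 366.57 PJ
Q_rec = 366.57 PJ


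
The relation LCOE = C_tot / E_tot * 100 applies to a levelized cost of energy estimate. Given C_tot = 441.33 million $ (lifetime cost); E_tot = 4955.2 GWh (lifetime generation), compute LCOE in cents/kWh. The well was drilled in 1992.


LCOE = C_tot / E_tot * 100
LCOE = 441.33 / 4955.2 * 100
LCOE = 8.9064 cents/kWh


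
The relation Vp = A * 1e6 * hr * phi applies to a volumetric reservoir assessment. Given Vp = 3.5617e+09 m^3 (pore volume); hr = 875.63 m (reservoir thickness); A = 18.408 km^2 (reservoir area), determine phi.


phi = Vp / (A * 1e6 * hr)
phi = 3.5617e+09 / (18.408 * 1e6 * 875.63)
phi = 0.22097


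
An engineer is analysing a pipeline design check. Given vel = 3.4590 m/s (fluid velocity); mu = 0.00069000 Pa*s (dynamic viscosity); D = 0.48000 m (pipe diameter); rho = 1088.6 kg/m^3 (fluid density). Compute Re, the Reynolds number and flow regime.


Step 1: Re = rho*vel*D/mu = 1088.6*3.459*0.48/0.00069 = 2.6195e+06
Step 2: Re = 2.6195e+06 > 4000, so flow is turbulent.
Re = 2.6195e+06 (turbulent)


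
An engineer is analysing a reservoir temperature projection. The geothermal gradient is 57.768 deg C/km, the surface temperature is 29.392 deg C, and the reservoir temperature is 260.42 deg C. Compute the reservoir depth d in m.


d = (T_res - T_surf) / grad * 1000
d = (260.42 - 29.392) / 57.768 * 1000
d = 3999.2 m


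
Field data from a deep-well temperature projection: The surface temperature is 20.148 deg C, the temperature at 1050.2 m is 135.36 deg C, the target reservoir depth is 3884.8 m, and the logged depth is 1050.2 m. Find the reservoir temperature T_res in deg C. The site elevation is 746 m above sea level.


Step 1: grad = (T_d1 - T_surf)/d1 * 1000 = (135.36 - 20.148)/1050.2 * 1000 = 109.7048 deg C/km
Step 2: T_res = T_surf + grad*d2/1000 = 20.148 + 109.7048*3884.8/1000 = 446.33 deg C
T_res = 446.33 deg C


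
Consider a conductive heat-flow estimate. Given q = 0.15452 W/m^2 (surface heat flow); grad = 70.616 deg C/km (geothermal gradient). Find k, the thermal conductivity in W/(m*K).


k = q * 1000 / grad
k = 0.15452 * 1000 / 70.616
k = 2.1882 W/(m*K)


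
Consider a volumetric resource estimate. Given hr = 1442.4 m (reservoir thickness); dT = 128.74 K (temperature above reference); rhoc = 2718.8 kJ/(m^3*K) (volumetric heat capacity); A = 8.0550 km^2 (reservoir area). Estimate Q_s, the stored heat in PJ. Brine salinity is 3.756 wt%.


Step 1: Vr = A*1e6*hr = 8.055*1e6*1442.4 = 1.161853e+10 m^3
Step 2: Q_s = Vr*rhoc*dT/1e12 = 1.161853e+10*2718.8*128.74/1e12 = 4066.7 PJ
Q_s = 4066.7 PJ


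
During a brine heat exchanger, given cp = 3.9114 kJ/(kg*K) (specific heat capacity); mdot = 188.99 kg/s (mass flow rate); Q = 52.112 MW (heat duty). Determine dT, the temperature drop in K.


dT = Q * 1000 / (mdot * cp)
dT = 52.112 * 1000 / (188.99 * 3.9114)
dT = 70.496 K


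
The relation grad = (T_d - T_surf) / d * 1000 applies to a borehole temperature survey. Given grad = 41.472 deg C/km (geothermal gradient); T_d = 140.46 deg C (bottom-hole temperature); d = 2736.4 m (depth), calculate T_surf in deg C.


T_surf = T_d - grad * d / 1000
T_surf = 140.46 - 41.472 * 2736.4 / 1000
T_surf = 26.976 deg C


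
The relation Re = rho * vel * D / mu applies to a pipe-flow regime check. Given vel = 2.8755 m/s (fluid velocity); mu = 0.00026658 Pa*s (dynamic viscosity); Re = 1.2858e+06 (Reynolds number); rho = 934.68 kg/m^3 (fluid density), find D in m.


D = Re * mu / (rho * vel)
D = 1.2858e+06 * 0.00026658 / (934.68 * 2.8755)
D = 0.12753 m


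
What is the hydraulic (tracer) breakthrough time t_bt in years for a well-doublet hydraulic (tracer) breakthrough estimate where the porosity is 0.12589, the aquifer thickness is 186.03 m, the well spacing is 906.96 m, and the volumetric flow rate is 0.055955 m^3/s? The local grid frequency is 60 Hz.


t_bt = pi * hr * phi * L^2 / (3 * Qv) / (365.25*86400)
t_bt = pi * 186.03 * 0.12589 * 906.96^2 / (3 * 0.055955) / (365.25*86400)
t_bt = 11.424 years
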